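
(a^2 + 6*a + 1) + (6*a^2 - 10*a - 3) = 7*a^2 - 4*a - 2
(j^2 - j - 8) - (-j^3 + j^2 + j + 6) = j^3 - 2*j - 14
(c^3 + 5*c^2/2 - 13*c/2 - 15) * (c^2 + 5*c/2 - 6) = c^5 + 5*c^4 - 25*c^3/4 - 185*c^2/4 + 3*c/2 + 90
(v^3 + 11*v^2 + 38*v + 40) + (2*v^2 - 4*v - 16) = v^3 + 13*v^2 + 34*v + 24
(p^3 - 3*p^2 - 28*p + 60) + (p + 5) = p^3 - 3*p^2 - 27*p + 65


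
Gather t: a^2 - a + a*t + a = a^2 + a*t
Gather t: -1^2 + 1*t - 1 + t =2*t - 2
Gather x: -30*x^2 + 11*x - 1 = -30*x^2 + 11*x - 1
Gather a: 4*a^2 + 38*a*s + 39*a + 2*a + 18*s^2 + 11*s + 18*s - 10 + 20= 4*a^2 + a*(38*s + 41) + 18*s^2 + 29*s + 10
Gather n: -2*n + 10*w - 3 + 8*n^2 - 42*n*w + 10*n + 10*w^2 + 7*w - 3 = 8*n^2 + n*(8 - 42*w) + 10*w^2 + 17*w - 6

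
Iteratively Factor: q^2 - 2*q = (q - 2)*(q)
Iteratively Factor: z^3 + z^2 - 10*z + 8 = (z + 4)*(z^2 - 3*z + 2) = (z - 1)*(z + 4)*(z - 2)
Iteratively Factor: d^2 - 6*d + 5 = (d - 5)*(d - 1)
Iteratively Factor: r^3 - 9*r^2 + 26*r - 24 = (r - 3)*(r^2 - 6*r + 8) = (r - 3)*(r - 2)*(r - 4)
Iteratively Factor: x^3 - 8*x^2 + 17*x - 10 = (x - 1)*(x^2 - 7*x + 10) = (x - 5)*(x - 1)*(x - 2)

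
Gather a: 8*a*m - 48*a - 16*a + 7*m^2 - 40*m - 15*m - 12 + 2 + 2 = a*(8*m - 64) + 7*m^2 - 55*m - 8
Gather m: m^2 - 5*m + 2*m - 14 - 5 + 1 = m^2 - 3*m - 18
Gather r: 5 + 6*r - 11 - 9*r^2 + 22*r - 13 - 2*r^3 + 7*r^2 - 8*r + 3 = -2*r^3 - 2*r^2 + 20*r - 16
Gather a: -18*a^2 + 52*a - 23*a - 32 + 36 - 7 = -18*a^2 + 29*a - 3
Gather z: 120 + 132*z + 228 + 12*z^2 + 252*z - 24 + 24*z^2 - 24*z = 36*z^2 + 360*z + 324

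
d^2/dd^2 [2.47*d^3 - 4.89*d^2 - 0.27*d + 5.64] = 14.82*d - 9.78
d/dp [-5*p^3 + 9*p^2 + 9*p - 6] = -15*p^2 + 18*p + 9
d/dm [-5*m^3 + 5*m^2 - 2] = 5*m*(2 - 3*m)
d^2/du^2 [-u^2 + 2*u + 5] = -2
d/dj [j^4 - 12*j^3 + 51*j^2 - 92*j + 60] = 4*j^3 - 36*j^2 + 102*j - 92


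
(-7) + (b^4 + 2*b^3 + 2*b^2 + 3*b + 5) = b^4 + 2*b^3 + 2*b^2 + 3*b - 2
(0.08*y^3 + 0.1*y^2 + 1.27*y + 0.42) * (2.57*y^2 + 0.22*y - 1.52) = 0.2056*y^5 + 0.2746*y^4 + 3.1643*y^3 + 1.2068*y^2 - 1.838*y - 0.6384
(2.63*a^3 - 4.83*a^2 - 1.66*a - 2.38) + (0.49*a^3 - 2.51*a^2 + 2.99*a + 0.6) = 3.12*a^3 - 7.34*a^2 + 1.33*a - 1.78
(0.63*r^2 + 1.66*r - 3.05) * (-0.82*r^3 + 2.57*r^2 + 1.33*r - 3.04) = -0.5166*r^5 + 0.2579*r^4 + 7.6051*r^3 - 7.5459*r^2 - 9.1029*r + 9.272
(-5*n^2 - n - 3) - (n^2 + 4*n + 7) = -6*n^2 - 5*n - 10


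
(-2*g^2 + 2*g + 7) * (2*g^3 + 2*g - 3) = -4*g^5 + 4*g^4 + 10*g^3 + 10*g^2 + 8*g - 21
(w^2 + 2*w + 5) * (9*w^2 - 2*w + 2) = 9*w^4 + 16*w^3 + 43*w^2 - 6*w + 10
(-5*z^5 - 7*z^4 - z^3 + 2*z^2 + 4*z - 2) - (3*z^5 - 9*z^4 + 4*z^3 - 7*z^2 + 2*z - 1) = -8*z^5 + 2*z^4 - 5*z^3 + 9*z^2 + 2*z - 1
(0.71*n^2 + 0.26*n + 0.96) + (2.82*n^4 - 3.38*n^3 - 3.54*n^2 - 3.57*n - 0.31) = 2.82*n^4 - 3.38*n^3 - 2.83*n^2 - 3.31*n + 0.65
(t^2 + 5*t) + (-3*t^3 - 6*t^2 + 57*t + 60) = -3*t^3 - 5*t^2 + 62*t + 60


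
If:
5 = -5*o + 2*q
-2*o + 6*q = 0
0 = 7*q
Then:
No Solution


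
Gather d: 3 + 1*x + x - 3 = 2*x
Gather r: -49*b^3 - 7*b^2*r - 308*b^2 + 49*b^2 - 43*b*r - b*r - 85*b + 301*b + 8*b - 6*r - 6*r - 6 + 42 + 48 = -49*b^3 - 259*b^2 + 224*b + r*(-7*b^2 - 44*b - 12) + 84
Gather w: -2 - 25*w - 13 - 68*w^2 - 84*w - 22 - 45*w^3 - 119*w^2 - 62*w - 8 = -45*w^3 - 187*w^2 - 171*w - 45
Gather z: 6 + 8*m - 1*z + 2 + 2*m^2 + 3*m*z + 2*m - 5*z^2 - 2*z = 2*m^2 + 10*m - 5*z^2 + z*(3*m - 3) + 8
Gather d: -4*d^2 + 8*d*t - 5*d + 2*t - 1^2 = -4*d^2 + d*(8*t - 5) + 2*t - 1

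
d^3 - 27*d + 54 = (d - 3)^2*(d + 6)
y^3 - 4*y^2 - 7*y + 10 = (y - 5)*(y - 1)*(y + 2)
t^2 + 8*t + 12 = (t + 2)*(t + 6)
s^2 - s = s*(s - 1)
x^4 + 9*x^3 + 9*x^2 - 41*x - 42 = (x - 2)*(x + 1)*(x + 3)*(x + 7)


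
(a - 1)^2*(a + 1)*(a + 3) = a^4 + 2*a^3 - 4*a^2 - 2*a + 3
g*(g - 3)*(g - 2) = g^3 - 5*g^2 + 6*g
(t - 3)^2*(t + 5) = t^3 - t^2 - 21*t + 45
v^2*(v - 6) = v^3 - 6*v^2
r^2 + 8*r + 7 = (r + 1)*(r + 7)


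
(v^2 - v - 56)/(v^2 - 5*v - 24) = (v + 7)/(v + 3)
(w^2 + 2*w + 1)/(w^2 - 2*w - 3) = (w + 1)/(w - 3)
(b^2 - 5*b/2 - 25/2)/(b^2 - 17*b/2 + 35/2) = (2*b + 5)/(2*b - 7)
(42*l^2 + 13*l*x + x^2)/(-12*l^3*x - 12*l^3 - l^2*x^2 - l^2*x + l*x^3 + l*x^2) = (42*l^2 + 13*l*x + x^2)/(l*(-12*l^2*x - 12*l^2 - l*x^2 - l*x + x^3 + x^2))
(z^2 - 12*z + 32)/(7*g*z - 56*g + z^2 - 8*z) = (z - 4)/(7*g + z)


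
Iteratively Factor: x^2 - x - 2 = (x - 2)*(x + 1)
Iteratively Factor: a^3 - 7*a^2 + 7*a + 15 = (a - 3)*(a^2 - 4*a - 5) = (a - 3)*(a + 1)*(a - 5)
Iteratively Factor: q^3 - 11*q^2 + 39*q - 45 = (q - 5)*(q^2 - 6*q + 9) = (q - 5)*(q - 3)*(q - 3)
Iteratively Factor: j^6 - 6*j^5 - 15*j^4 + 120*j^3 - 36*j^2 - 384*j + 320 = (j - 2)*(j^5 - 4*j^4 - 23*j^3 + 74*j^2 + 112*j - 160) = (j - 2)*(j + 4)*(j^4 - 8*j^3 + 9*j^2 + 38*j - 40) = (j - 4)*(j - 2)*(j + 4)*(j^3 - 4*j^2 - 7*j + 10) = (j - 5)*(j - 4)*(j - 2)*(j + 4)*(j^2 + j - 2) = (j - 5)*(j - 4)*(j - 2)*(j + 2)*(j + 4)*(j - 1)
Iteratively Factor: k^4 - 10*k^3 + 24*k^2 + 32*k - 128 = (k - 4)*(k^3 - 6*k^2 + 32) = (k - 4)^2*(k^2 - 2*k - 8) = (k - 4)^3*(k + 2)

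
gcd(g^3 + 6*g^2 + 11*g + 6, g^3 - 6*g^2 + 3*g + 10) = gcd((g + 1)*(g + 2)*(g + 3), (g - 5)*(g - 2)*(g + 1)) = g + 1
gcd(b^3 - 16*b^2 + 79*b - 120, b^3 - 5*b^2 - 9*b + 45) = b^2 - 8*b + 15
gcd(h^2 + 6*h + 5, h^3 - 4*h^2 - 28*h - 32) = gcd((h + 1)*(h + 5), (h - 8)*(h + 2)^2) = 1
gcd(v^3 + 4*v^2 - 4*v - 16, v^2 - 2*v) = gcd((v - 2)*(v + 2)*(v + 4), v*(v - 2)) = v - 2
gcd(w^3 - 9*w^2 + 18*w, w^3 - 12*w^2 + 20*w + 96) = w - 6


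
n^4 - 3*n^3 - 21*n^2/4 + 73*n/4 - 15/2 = (n - 3)*(n - 2)*(n - 1/2)*(n + 5/2)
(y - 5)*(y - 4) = y^2 - 9*y + 20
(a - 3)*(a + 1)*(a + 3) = a^3 + a^2 - 9*a - 9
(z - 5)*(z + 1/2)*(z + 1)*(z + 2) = z^4 - 3*z^3/2 - 14*z^2 - 33*z/2 - 5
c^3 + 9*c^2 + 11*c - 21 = (c - 1)*(c + 3)*(c + 7)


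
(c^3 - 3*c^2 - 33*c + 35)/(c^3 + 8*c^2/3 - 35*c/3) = 3*(c^2 - 8*c + 7)/(c*(3*c - 7))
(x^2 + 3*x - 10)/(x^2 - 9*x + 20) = (x^2 + 3*x - 10)/(x^2 - 9*x + 20)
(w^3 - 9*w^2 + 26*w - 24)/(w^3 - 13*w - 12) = (w^2 - 5*w + 6)/(w^2 + 4*w + 3)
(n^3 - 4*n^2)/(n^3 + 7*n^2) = (n - 4)/(n + 7)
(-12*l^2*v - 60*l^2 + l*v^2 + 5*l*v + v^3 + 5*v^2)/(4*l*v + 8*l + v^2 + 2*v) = (-3*l*v - 15*l + v^2 + 5*v)/(v + 2)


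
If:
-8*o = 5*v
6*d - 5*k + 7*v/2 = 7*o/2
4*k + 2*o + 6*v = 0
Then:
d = -31*v/16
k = -19*v/16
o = -5*v/8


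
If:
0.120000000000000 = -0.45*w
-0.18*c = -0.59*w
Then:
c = -0.87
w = -0.27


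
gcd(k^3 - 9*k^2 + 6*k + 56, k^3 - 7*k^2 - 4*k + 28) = k^2 - 5*k - 14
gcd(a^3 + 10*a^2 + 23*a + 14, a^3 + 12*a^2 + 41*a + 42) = a^2 + 9*a + 14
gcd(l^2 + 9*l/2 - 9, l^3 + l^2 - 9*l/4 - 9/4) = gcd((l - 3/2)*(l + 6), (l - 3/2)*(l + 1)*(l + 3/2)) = l - 3/2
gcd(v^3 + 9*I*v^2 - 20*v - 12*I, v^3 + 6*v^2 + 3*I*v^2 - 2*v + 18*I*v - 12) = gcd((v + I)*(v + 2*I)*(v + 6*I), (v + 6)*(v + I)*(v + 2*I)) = v^2 + 3*I*v - 2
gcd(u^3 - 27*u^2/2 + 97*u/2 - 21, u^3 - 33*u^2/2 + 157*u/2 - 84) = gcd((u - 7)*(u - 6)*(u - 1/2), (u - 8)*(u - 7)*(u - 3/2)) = u - 7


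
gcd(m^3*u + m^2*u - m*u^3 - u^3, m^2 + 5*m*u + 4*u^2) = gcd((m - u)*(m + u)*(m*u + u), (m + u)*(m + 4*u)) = m + u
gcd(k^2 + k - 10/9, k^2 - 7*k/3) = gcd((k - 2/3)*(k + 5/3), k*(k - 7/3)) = 1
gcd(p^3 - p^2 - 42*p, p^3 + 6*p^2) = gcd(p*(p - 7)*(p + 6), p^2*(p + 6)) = p^2 + 6*p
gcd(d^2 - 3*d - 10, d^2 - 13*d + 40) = d - 5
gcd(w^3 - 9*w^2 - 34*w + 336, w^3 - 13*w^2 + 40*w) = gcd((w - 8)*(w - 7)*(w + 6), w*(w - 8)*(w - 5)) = w - 8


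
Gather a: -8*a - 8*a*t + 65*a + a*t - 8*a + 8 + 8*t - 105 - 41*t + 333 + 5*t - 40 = a*(49 - 7*t) - 28*t + 196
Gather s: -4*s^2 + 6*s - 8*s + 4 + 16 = -4*s^2 - 2*s + 20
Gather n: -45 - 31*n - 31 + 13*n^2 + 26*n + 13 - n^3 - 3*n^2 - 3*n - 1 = -n^3 + 10*n^2 - 8*n - 64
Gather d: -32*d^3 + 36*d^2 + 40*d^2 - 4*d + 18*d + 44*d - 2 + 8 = -32*d^3 + 76*d^2 + 58*d + 6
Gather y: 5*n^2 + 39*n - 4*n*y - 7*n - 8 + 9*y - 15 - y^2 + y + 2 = 5*n^2 + 32*n - y^2 + y*(10 - 4*n) - 21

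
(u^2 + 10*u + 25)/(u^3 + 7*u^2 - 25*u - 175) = (u + 5)/(u^2 + 2*u - 35)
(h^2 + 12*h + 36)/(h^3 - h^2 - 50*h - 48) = (h + 6)/(h^2 - 7*h - 8)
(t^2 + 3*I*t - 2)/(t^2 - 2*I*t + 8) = (t + I)/(t - 4*I)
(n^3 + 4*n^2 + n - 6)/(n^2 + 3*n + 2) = (n^2 + 2*n - 3)/(n + 1)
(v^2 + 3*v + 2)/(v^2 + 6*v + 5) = (v + 2)/(v + 5)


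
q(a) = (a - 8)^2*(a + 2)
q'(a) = (a - 8)^2 + (a + 2)*(2*a - 16) = (a - 8)*(3*a - 4)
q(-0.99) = 81.63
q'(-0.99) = 62.66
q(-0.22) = 120.27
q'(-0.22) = 38.31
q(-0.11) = 124.31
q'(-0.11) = 35.12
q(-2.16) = -16.52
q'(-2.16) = 106.48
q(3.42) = 113.69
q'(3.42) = -28.67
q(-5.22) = -562.75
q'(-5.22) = 259.91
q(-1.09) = 75.19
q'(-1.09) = 66.08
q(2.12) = 142.45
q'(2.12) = -13.88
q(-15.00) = -6877.00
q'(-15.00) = 1127.00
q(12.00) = 224.00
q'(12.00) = 128.00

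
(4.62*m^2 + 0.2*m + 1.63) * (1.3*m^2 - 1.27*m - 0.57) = 6.006*m^4 - 5.6074*m^3 - 0.7684*m^2 - 2.1841*m - 0.9291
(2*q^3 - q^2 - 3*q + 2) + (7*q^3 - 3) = 9*q^3 - q^2 - 3*q - 1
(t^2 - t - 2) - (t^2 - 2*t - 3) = t + 1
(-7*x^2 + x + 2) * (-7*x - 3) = 49*x^3 + 14*x^2 - 17*x - 6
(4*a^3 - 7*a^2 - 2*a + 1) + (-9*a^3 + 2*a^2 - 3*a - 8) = -5*a^3 - 5*a^2 - 5*a - 7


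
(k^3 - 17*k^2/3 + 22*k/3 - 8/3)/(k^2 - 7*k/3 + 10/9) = 3*(k^2 - 5*k + 4)/(3*k - 5)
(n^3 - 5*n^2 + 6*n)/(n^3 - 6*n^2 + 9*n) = (n - 2)/(n - 3)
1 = 1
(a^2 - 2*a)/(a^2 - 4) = a/(a + 2)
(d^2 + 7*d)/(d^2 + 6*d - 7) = d/(d - 1)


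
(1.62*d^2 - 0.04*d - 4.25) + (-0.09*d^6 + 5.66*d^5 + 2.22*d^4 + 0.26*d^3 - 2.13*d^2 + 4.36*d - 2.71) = -0.09*d^6 + 5.66*d^5 + 2.22*d^4 + 0.26*d^3 - 0.51*d^2 + 4.32*d - 6.96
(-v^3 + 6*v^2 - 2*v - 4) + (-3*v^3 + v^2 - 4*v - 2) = -4*v^3 + 7*v^2 - 6*v - 6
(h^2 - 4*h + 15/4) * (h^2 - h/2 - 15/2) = h^4 - 9*h^3/2 - 7*h^2/4 + 225*h/8 - 225/8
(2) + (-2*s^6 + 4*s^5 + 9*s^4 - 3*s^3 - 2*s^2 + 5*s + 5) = -2*s^6 + 4*s^5 + 9*s^4 - 3*s^3 - 2*s^2 + 5*s + 7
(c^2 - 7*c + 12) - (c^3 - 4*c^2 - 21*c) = -c^3 + 5*c^2 + 14*c + 12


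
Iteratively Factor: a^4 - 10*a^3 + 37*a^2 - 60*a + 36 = (a - 3)*(a^3 - 7*a^2 + 16*a - 12) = (a - 3)^2*(a^2 - 4*a + 4) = (a - 3)^2*(a - 2)*(a - 2)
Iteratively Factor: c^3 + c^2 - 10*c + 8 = (c + 4)*(c^2 - 3*c + 2) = (c - 2)*(c + 4)*(c - 1)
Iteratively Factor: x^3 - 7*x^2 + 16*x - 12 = (x - 3)*(x^2 - 4*x + 4) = (x - 3)*(x - 2)*(x - 2)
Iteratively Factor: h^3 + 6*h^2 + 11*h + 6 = (h + 1)*(h^2 + 5*h + 6) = (h + 1)*(h + 3)*(h + 2)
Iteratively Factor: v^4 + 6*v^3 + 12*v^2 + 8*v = (v + 2)*(v^3 + 4*v^2 + 4*v) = (v + 2)^2*(v^2 + 2*v) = (v + 2)^3*(v)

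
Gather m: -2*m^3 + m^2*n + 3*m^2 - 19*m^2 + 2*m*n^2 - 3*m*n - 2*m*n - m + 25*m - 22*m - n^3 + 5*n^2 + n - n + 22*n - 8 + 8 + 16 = -2*m^3 + m^2*(n - 16) + m*(2*n^2 - 5*n + 2) - n^3 + 5*n^2 + 22*n + 16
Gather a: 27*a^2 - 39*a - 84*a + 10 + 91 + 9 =27*a^2 - 123*a + 110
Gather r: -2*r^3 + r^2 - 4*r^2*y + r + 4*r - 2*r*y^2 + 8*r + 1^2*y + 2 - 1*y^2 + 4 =-2*r^3 + r^2*(1 - 4*y) + r*(13 - 2*y^2) - y^2 + y + 6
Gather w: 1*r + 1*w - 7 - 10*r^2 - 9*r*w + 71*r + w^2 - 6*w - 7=-10*r^2 + 72*r + w^2 + w*(-9*r - 5) - 14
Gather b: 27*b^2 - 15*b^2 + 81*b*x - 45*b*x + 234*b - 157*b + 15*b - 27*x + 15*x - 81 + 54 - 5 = 12*b^2 + b*(36*x + 92) - 12*x - 32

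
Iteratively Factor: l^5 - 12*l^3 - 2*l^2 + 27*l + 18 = (l - 2)*(l^4 + 2*l^3 - 8*l^2 - 18*l - 9) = (l - 3)*(l - 2)*(l^3 + 5*l^2 + 7*l + 3) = (l - 3)*(l - 2)*(l + 1)*(l^2 + 4*l + 3) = (l - 3)*(l - 2)*(l + 1)^2*(l + 3)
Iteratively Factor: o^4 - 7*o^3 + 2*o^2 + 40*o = (o + 2)*(o^3 - 9*o^2 + 20*o) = (o - 4)*(o + 2)*(o^2 - 5*o) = (o - 5)*(o - 4)*(o + 2)*(o)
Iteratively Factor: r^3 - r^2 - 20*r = (r + 4)*(r^2 - 5*r) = (r - 5)*(r + 4)*(r)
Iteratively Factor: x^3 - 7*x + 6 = (x - 1)*(x^2 + x - 6) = (x - 2)*(x - 1)*(x + 3)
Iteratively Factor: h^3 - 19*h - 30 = (h - 5)*(h^2 + 5*h + 6) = (h - 5)*(h + 3)*(h + 2)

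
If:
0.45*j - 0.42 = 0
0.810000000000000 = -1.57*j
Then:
No Solution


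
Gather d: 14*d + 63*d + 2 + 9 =77*d + 11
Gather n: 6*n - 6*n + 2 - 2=0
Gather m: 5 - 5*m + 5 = 10 - 5*m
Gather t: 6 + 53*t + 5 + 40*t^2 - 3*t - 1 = 40*t^2 + 50*t + 10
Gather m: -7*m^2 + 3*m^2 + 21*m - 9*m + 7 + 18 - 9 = -4*m^2 + 12*m + 16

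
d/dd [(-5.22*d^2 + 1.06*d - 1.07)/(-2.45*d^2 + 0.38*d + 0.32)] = (0.6134*d^2 - 8.5838*d + 0.7458)/(6.0025*d^4 - 1.862*d^3 - 1.4236*d^2 + 0.2432*d + 0.1024)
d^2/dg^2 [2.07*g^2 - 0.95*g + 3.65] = 4.14000000000000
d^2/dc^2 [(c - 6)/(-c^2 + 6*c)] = -2/c^3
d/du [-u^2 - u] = -2*u - 1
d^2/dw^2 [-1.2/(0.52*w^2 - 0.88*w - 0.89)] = (-0.64896*w^2 + 1.09824*w + 1.2*(1.04*w - 0.88)*(2.08*w - 1.76) + 1.11072)/(-0.52*w^2 + 0.88*w + 0.89)^3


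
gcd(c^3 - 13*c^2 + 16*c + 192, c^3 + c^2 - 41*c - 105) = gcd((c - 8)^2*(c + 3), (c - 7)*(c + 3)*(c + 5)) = c + 3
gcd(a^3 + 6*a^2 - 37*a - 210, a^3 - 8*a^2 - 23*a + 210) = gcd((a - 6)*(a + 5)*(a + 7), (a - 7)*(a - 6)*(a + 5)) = a^2 - a - 30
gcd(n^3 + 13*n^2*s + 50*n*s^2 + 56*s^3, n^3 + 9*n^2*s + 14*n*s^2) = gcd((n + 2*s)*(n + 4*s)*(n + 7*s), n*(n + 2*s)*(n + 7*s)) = n^2 + 9*n*s + 14*s^2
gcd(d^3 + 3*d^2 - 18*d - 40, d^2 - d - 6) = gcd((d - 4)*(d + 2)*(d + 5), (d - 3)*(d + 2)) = d + 2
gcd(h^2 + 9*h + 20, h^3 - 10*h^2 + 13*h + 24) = 1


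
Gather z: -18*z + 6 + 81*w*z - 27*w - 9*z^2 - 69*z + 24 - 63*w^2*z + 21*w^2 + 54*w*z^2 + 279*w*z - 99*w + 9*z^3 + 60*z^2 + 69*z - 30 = 21*w^2 - 126*w + 9*z^3 + z^2*(54*w + 51) + z*(-63*w^2 + 360*w - 18)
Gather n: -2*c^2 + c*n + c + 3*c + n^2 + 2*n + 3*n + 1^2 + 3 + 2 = -2*c^2 + 4*c + n^2 + n*(c + 5) + 6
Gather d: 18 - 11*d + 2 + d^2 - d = d^2 - 12*d + 20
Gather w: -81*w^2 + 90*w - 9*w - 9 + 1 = -81*w^2 + 81*w - 8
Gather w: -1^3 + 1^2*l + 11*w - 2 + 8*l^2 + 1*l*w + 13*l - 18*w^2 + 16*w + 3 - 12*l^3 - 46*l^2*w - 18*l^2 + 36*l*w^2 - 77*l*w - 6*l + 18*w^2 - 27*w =-12*l^3 - 10*l^2 + 36*l*w^2 + 8*l + w*(-46*l^2 - 76*l)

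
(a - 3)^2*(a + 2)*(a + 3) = a^4 - a^3 - 15*a^2 + 9*a + 54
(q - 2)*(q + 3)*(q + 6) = q^3 + 7*q^2 - 36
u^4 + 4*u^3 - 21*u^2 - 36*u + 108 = (u - 3)*(u - 2)*(u + 3)*(u + 6)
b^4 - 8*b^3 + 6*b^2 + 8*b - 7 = (b - 7)*(b - 1)^2*(b + 1)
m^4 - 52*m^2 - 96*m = m*(m - 8)*(m + 2)*(m + 6)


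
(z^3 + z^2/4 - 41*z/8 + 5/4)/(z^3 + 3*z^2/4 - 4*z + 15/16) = 2*(z - 2)/(2*z - 3)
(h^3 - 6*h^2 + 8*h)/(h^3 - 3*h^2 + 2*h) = (h - 4)/(h - 1)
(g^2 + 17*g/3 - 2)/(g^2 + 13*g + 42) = (g - 1/3)/(g + 7)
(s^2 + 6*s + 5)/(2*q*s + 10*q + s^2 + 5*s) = (s + 1)/(2*q + s)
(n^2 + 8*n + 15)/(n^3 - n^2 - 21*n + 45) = (n + 3)/(n^2 - 6*n + 9)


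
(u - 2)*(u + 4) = u^2 + 2*u - 8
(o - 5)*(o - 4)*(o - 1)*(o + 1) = o^4 - 9*o^3 + 19*o^2 + 9*o - 20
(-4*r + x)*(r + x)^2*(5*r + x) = -20*r^4 - 39*r^3*x - 17*r^2*x^2 + 3*r*x^3 + x^4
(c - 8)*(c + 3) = c^2 - 5*c - 24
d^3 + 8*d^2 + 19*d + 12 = (d + 1)*(d + 3)*(d + 4)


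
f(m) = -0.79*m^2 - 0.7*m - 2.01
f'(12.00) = -19.66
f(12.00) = -124.17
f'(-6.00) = 8.78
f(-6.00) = -26.25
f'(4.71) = -8.14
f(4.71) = -22.83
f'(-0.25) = -0.30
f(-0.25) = -1.88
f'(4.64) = -8.03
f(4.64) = -22.27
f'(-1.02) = 0.91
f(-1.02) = -2.12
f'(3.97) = -6.97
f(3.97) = -17.24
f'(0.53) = -1.54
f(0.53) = -2.60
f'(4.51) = -7.83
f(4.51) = -21.24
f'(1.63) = -3.28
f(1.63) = -5.25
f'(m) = -1.58*m - 0.7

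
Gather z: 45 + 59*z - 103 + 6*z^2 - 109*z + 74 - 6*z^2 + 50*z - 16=0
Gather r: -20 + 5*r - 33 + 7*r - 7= 12*r - 60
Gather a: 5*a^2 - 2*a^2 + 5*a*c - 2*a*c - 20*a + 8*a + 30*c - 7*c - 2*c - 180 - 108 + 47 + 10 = 3*a^2 + a*(3*c - 12) + 21*c - 231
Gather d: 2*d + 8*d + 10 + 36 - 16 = 10*d + 30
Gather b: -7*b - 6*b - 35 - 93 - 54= -13*b - 182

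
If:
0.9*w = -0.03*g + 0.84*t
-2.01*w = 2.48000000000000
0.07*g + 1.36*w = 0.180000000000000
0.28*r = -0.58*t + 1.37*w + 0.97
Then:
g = 26.54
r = -1.80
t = -0.37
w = -1.23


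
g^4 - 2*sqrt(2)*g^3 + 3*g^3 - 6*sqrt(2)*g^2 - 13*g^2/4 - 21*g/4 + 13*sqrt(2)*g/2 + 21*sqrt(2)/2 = (g - 3/2)*(g + 1)*(g + 7/2)*(g - 2*sqrt(2))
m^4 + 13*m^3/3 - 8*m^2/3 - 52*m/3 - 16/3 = (m - 2)*(m + 1/3)*(m + 2)*(m + 4)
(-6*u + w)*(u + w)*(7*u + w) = -42*u^3 - 41*u^2*w + 2*u*w^2 + w^3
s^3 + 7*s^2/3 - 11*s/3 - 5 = (s - 5/3)*(s + 1)*(s + 3)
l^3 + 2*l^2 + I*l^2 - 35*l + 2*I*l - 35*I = (l - 5)*(l + 7)*(l + I)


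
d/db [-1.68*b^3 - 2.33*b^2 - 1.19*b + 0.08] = -5.04*b^2 - 4.66*b - 1.19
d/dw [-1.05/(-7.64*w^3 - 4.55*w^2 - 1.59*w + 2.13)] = (-24.066*w^2 - 9.555*w - 1.6695)/(7.64*w^3 + 4.55*w^2 + 1.59*w - 2.13)^2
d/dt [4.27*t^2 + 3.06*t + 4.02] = 8.54*t + 3.06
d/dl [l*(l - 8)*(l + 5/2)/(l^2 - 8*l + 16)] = (l^3 - 12*l^2 + 64*l + 80)/(l^3 - 12*l^2 + 48*l - 64)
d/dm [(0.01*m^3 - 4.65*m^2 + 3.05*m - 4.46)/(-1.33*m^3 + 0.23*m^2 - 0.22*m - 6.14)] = (6.93889390390723e-18*m^5 - 6.1822*m^4 + 8.1086*m^3 - 17.6581*m^2 + 59.1536*m - 19.7082)/(1.7689*m^6 - 0.6118*m^5 + 0.6381*m^4 + 16.2312*m^3 - 2.776*m^2 + 2.7016*m + 37.6996)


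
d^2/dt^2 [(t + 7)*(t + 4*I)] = 2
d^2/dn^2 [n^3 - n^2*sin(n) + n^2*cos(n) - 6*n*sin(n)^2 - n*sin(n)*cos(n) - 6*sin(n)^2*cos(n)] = -sqrt(2)*n^2*cos(n + pi/4) + 2*n*sin(2*n) - 4*sqrt(2)*n*sin(n + pi/4) - 12*n*cos(2*n) + 6*n - 2*sin(n) - 12*sin(2*n) + 7*cos(n)/2 - 2*cos(2*n) - 27*cos(3*n)/2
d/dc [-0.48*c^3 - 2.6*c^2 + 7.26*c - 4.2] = -1.44*c^2 - 5.2*c + 7.26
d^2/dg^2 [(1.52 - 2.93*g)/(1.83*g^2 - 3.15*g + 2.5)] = (-(2.93*g - 1.52)*(3.66*g - 3.15)*(7.32*g - 6.3) + (32.1714*g - 24.0222)*(1.83*g^2 - 3.15*g + 2.5))/(1.83*g^2 - 3.15*g + 2.5)^3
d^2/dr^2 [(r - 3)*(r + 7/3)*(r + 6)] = 6*r + 32/3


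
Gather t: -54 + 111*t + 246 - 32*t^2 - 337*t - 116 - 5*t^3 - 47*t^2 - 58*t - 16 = -5*t^3 - 79*t^2 - 284*t + 60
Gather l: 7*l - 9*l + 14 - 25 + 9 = -2*l - 2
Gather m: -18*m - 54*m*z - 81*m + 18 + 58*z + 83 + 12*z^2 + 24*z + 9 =m*(-54*z - 99) + 12*z^2 + 82*z + 110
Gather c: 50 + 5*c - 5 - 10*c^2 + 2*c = -10*c^2 + 7*c + 45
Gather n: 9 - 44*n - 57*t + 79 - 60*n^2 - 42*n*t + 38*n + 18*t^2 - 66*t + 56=-60*n^2 + n*(-42*t - 6) + 18*t^2 - 123*t + 144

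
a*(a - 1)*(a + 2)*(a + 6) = a^4 + 7*a^3 + 4*a^2 - 12*a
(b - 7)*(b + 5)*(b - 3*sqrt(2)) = b^3 - 3*sqrt(2)*b^2 - 2*b^2 - 35*b + 6*sqrt(2)*b + 105*sqrt(2)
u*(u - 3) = u^2 - 3*u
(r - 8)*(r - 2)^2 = r^3 - 12*r^2 + 36*r - 32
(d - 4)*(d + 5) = d^2 + d - 20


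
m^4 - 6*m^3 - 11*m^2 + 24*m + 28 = (m - 7)*(m - 2)*(m + 1)*(m + 2)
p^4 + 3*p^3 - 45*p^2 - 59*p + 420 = (p - 5)*(p - 3)*(p + 4)*(p + 7)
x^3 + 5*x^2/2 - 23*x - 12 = (x - 4)*(x + 1/2)*(x + 6)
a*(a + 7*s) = a^2 + 7*a*s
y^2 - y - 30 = (y - 6)*(y + 5)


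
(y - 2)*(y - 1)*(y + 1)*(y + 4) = y^4 + 2*y^3 - 9*y^2 - 2*y + 8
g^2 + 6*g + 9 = (g + 3)^2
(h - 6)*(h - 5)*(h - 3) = h^3 - 14*h^2 + 63*h - 90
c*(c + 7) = c^2 + 7*c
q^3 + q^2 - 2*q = q*(q - 1)*(q + 2)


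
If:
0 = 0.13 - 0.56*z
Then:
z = 0.23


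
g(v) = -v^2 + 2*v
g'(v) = 2 - 2*v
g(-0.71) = -1.92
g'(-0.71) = 3.42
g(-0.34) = -0.80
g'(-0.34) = 2.68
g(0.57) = 0.82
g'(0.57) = 0.86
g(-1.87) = -7.24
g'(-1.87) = 5.74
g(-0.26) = -0.59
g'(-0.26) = 2.52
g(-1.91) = -7.47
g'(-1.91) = 5.82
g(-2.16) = -8.99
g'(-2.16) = 6.32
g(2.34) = -0.80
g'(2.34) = -2.68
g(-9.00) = -99.00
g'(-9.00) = 20.00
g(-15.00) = -255.00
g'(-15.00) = 32.00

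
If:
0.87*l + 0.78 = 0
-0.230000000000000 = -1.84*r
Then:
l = -0.90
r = 0.12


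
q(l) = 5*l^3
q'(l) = 15*l^2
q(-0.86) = -3.18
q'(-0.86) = 11.09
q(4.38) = 420.14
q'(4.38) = 287.77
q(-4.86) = -573.96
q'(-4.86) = 354.29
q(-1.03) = -5.46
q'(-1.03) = 15.91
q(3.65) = 243.14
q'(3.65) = 199.84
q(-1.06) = -5.96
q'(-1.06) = 16.85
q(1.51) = 17.21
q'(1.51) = 34.20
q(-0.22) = -0.05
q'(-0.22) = 0.73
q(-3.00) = -135.00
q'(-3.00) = 135.00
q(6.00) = 1080.00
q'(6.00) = 540.00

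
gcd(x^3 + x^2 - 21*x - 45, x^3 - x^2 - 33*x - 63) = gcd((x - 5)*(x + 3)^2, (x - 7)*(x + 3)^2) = x^2 + 6*x + 9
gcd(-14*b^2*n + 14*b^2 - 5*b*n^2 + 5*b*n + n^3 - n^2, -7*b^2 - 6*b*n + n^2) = 7*b - n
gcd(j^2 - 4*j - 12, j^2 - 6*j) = j - 6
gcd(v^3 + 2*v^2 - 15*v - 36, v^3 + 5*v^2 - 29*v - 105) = v + 3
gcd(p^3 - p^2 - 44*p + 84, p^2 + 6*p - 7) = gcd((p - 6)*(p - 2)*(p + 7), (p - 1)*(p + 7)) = p + 7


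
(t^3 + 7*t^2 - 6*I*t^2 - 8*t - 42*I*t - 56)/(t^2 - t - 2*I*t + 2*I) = (t^2 + t*(7 - 4*I) - 28*I)/(t - 1)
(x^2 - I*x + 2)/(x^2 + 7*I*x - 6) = (x - 2*I)/(x + 6*I)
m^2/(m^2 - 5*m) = m/(m - 5)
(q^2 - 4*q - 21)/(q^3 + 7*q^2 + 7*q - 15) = (q - 7)/(q^2 + 4*q - 5)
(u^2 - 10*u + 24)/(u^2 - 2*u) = (u^2 - 10*u + 24)/(u*(u - 2))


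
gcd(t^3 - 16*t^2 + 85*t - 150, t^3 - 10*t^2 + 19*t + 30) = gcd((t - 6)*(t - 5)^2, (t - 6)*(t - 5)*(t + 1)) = t^2 - 11*t + 30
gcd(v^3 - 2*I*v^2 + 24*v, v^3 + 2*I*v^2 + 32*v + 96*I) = v^2 - 2*I*v + 24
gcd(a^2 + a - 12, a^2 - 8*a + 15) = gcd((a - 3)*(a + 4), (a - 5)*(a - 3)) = a - 3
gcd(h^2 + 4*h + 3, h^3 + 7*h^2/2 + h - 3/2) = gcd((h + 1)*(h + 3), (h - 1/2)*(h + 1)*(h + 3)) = h^2 + 4*h + 3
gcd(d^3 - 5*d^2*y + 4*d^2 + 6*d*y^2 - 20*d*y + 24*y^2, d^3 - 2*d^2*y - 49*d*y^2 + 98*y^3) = -d + 2*y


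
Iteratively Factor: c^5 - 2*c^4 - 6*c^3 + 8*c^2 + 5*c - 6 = (c - 1)*(c^4 - c^3 - 7*c^2 + c + 6) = (c - 1)^2*(c^3 - 7*c - 6) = (c - 3)*(c - 1)^2*(c^2 + 3*c + 2) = (c - 3)*(c - 1)^2*(c + 1)*(c + 2)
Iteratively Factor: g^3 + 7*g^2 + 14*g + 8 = (g + 4)*(g^2 + 3*g + 2) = (g + 2)*(g + 4)*(g + 1)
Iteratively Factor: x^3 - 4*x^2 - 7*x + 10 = (x - 5)*(x^2 + x - 2) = (x - 5)*(x + 2)*(x - 1)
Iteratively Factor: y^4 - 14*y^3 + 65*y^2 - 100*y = (y - 5)*(y^3 - 9*y^2 + 20*y) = y*(y - 5)*(y^2 - 9*y + 20) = y*(y - 5)^2*(y - 4)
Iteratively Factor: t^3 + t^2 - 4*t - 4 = (t - 2)*(t^2 + 3*t + 2) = (t - 2)*(t + 1)*(t + 2)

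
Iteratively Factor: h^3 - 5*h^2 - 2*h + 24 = (h - 3)*(h^2 - 2*h - 8) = (h - 4)*(h - 3)*(h + 2)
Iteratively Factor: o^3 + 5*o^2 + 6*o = (o + 2)*(o^2 + 3*o) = (o + 2)*(o + 3)*(o)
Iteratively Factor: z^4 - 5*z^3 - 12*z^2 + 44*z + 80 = (z - 4)*(z^3 - z^2 - 16*z - 20) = (z - 4)*(z + 2)*(z^2 - 3*z - 10) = (z - 4)*(z + 2)^2*(z - 5)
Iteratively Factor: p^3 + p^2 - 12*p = (p - 3)*(p^2 + 4*p) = (p - 3)*(p + 4)*(p)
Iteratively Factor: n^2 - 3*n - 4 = (n - 4)*(n + 1)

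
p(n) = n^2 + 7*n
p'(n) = 2*n + 7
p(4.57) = 52.87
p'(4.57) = 16.14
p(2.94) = 29.22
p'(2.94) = 12.88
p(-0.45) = -2.95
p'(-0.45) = 6.10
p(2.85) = 28.07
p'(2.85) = 12.70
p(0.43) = 3.19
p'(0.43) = 7.86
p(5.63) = 71.11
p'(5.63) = 18.26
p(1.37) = 11.47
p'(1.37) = 9.74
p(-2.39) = -11.02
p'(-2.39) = 2.22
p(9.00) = 144.00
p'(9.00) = 25.00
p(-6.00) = -6.00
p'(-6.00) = -5.00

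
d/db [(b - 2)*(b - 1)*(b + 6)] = 3*b^2 + 6*b - 16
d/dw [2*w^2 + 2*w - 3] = 4*w + 2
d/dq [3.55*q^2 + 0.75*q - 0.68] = 7.1*q + 0.75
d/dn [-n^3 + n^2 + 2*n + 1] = -3*n^2 + 2*n + 2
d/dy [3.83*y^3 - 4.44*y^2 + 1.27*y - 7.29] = 11.49*y^2 - 8.88*y + 1.27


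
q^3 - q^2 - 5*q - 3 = (q - 3)*(q + 1)^2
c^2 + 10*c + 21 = (c + 3)*(c + 7)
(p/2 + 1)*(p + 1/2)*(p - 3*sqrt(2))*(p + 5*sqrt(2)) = p^4/2 + 5*p^3/4 + sqrt(2)*p^3 - 29*p^2/2 + 5*sqrt(2)*p^2/2 - 75*p/2 + sqrt(2)*p - 15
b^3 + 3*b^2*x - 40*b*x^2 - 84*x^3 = (b - 6*x)*(b + 2*x)*(b + 7*x)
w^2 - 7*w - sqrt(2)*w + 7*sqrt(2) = (w - 7)*(w - sqrt(2))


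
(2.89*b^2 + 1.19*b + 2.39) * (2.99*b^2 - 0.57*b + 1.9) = 8.6411*b^4 + 1.9108*b^3 + 11.9588*b^2 + 0.8987*b + 4.541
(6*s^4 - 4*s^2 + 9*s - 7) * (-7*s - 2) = -42*s^5 - 12*s^4 + 28*s^3 - 55*s^2 + 31*s + 14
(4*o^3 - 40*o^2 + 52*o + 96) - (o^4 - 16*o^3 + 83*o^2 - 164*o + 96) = -o^4 + 20*o^3 - 123*o^2 + 216*o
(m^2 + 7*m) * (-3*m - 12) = -3*m^3 - 33*m^2 - 84*m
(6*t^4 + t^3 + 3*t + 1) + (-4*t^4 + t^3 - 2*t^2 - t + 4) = 2*t^4 + 2*t^3 - 2*t^2 + 2*t + 5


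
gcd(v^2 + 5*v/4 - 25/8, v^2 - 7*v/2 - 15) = v + 5/2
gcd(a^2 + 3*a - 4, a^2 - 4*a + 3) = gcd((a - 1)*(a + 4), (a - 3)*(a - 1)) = a - 1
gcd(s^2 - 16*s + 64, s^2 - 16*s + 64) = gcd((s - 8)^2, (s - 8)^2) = s^2 - 16*s + 64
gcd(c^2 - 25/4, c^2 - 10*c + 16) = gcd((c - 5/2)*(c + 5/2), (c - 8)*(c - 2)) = 1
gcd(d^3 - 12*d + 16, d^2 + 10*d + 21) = 1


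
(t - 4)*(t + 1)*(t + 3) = t^3 - 13*t - 12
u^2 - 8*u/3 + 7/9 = (u - 7/3)*(u - 1/3)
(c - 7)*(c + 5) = c^2 - 2*c - 35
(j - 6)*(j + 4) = j^2 - 2*j - 24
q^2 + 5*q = q*(q + 5)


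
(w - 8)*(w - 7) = w^2 - 15*w + 56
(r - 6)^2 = r^2 - 12*r + 36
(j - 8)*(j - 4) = j^2 - 12*j + 32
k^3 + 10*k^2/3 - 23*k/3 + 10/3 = (k - 1)*(k - 2/3)*(k + 5)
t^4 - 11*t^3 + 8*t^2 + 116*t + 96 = (t - 8)*(t - 6)*(t + 1)*(t + 2)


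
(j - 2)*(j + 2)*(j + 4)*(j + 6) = j^4 + 10*j^3 + 20*j^2 - 40*j - 96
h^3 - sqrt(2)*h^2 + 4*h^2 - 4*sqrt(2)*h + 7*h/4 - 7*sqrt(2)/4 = (h + 1/2)*(h + 7/2)*(h - sqrt(2))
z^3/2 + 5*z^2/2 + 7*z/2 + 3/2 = (z/2 + 1/2)*(z + 1)*(z + 3)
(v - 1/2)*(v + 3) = v^2 + 5*v/2 - 3/2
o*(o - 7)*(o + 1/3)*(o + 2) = o^4 - 14*o^3/3 - 47*o^2/3 - 14*o/3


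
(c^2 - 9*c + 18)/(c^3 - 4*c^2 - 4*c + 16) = (c^2 - 9*c + 18)/(c^3 - 4*c^2 - 4*c + 16)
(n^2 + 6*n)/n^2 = (n + 6)/n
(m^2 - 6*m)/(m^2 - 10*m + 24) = m/(m - 4)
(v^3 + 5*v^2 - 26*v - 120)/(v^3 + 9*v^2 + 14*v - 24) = (v - 5)/(v - 1)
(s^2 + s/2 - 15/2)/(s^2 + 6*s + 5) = (2*s^2 + s - 15)/(2*(s^2 + 6*s + 5))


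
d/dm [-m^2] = -2*m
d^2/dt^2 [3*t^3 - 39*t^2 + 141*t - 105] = 18*t - 78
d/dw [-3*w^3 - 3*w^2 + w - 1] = -9*w^2 - 6*w + 1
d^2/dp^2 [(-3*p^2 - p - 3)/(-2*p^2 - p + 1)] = 2*(-2*p^3 + 54*p^2 + 24*p + 13)/(8*p^6 + 12*p^5 - 6*p^4 - 11*p^3 + 3*p^2 + 3*p - 1)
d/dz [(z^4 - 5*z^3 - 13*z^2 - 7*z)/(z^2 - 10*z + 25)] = (2*z^4 - 25*z^3 + 75*z^2 + 137*z + 35)/(z^3 - 15*z^2 + 75*z - 125)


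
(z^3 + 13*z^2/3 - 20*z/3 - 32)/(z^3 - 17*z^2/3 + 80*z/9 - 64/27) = 9*(z^2 + 7*z + 12)/(9*z^2 - 27*z + 8)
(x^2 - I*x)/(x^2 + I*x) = (x - I)/(x + I)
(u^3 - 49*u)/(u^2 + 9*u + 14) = u*(u - 7)/(u + 2)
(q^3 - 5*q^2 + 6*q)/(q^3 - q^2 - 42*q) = (-q^2 + 5*q - 6)/(-q^2 + q + 42)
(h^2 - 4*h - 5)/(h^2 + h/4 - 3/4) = 4*(h - 5)/(4*h - 3)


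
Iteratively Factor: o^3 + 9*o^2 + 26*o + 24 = (o + 2)*(o^2 + 7*o + 12) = (o + 2)*(o + 3)*(o + 4)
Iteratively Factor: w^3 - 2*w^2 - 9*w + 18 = (w + 3)*(w^2 - 5*w + 6) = (w - 3)*(w + 3)*(w - 2)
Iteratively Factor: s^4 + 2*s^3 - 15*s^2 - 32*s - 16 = (s + 4)*(s^3 - 2*s^2 - 7*s - 4) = (s + 1)*(s + 4)*(s^2 - 3*s - 4) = (s - 4)*(s + 1)*(s + 4)*(s + 1)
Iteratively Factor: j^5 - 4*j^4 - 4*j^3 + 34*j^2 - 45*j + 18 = (j - 1)*(j^4 - 3*j^3 - 7*j^2 + 27*j - 18) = (j - 1)^2*(j^3 - 2*j^2 - 9*j + 18) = (j - 1)^2*(j + 3)*(j^2 - 5*j + 6) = (j - 2)*(j - 1)^2*(j + 3)*(j - 3)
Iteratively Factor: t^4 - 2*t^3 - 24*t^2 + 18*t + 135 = (t - 3)*(t^3 + t^2 - 21*t - 45) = (t - 5)*(t - 3)*(t^2 + 6*t + 9) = (t - 5)*(t - 3)*(t + 3)*(t + 3)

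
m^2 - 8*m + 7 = (m - 7)*(m - 1)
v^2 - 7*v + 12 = (v - 4)*(v - 3)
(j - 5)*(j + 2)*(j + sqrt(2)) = j^3 - 3*j^2 + sqrt(2)*j^2 - 10*j - 3*sqrt(2)*j - 10*sqrt(2)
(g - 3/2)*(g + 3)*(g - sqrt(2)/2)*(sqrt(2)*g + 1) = sqrt(2)*g^4 + 3*sqrt(2)*g^3/2 - 5*sqrt(2)*g^2 - 3*sqrt(2)*g/4 + 9*sqrt(2)/4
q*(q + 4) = q^2 + 4*q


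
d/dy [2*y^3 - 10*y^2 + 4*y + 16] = 6*y^2 - 20*y + 4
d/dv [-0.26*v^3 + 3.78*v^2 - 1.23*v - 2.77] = -0.78*v^2 + 7.56*v - 1.23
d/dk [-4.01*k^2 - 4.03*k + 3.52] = -8.02*k - 4.03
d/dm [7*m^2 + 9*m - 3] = 14*m + 9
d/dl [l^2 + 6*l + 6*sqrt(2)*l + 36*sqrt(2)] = 2*l + 6 + 6*sqrt(2)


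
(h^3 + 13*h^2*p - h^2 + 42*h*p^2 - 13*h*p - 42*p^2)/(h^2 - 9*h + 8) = (h^2 + 13*h*p + 42*p^2)/(h - 8)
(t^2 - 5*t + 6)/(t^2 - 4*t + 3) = (t - 2)/(t - 1)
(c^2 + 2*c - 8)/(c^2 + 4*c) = (c - 2)/c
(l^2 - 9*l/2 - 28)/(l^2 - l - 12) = (-l^2 + 9*l/2 + 28)/(-l^2 + l + 12)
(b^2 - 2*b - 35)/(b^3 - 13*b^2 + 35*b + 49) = (b + 5)/(b^2 - 6*b - 7)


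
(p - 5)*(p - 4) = p^2 - 9*p + 20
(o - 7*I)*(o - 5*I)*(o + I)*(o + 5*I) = o^4 - 6*I*o^3 + 32*o^2 - 150*I*o + 175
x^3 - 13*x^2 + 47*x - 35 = (x - 7)*(x - 5)*(x - 1)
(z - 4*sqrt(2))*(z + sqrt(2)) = z^2 - 3*sqrt(2)*z - 8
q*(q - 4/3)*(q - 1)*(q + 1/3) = q^4 - 2*q^3 + 5*q^2/9 + 4*q/9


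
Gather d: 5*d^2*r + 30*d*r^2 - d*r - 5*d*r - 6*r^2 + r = 5*d^2*r + d*(30*r^2 - 6*r) - 6*r^2 + r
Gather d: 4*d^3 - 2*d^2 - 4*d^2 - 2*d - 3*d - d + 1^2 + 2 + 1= 4*d^3 - 6*d^2 - 6*d + 4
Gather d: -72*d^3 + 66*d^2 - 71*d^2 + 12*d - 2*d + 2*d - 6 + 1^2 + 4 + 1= -72*d^3 - 5*d^2 + 12*d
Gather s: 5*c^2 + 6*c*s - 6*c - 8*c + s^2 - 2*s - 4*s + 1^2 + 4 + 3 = 5*c^2 - 14*c + s^2 + s*(6*c - 6) + 8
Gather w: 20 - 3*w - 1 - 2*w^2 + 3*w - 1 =18 - 2*w^2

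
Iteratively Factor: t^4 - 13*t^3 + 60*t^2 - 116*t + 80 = (t - 5)*(t^3 - 8*t^2 + 20*t - 16) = (t - 5)*(t - 2)*(t^2 - 6*t + 8) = (t - 5)*(t - 4)*(t - 2)*(t - 2)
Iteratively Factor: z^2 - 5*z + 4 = (z - 1)*(z - 4)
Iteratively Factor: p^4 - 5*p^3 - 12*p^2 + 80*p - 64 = (p - 1)*(p^3 - 4*p^2 - 16*p + 64) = (p - 1)*(p + 4)*(p^2 - 8*p + 16) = (p - 4)*(p - 1)*(p + 4)*(p - 4)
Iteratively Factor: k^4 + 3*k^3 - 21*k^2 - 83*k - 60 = (k - 5)*(k^3 + 8*k^2 + 19*k + 12) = (k - 5)*(k + 3)*(k^2 + 5*k + 4) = (k - 5)*(k + 1)*(k + 3)*(k + 4)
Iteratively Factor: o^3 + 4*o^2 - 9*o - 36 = (o + 3)*(o^2 + o - 12) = (o - 3)*(o + 3)*(o + 4)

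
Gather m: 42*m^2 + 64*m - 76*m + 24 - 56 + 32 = 42*m^2 - 12*m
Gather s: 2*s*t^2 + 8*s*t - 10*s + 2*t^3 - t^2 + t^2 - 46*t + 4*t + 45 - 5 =s*(2*t^2 + 8*t - 10) + 2*t^3 - 42*t + 40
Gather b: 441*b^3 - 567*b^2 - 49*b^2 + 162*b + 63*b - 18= 441*b^3 - 616*b^2 + 225*b - 18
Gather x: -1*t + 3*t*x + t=3*t*x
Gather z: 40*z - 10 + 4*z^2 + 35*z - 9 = 4*z^2 + 75*z - 19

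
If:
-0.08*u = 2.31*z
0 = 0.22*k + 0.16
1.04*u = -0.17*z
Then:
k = -0.73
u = 0.00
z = 0.00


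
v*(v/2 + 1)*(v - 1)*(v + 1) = v^4/2 + v^3 - v^2/2 - v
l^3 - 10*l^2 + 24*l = l*(l - 6)*(l - 4)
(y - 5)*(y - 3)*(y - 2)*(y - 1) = y^4 - 11*y^3 + 41*y^2 - 61*y + 30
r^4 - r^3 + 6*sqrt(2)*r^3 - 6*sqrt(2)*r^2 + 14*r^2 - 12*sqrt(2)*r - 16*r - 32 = (r - 2)*(r + 1)*(r + 2*sqrt(2))*(r + 4*sqrt(2))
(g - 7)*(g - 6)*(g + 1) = g^3 - 12*g^2 + 29*g + 42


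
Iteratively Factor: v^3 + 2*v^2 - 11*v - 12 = (v + 4)*(v^2 - 2*v - 3) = (v + 1)*(v + 4)*(v - 3)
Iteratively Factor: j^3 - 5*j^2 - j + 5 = (j - 1)*(j^2 - 4*j - 5) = (j - 5)*(j - 1)*(j + 1)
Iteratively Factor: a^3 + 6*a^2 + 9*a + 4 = (a + 1)*(a^2 + 5*a + 4) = (a + 1)^2*(a + 4)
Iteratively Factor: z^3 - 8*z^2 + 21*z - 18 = (z - 3)*(z^2 - 5*z + 6) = (z - 3)^2*(z - 2)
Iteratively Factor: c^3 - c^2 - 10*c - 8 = (c + 2)*(c^2 - 3*c - 4) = (c - 4)*(c + 2)*(c + 1)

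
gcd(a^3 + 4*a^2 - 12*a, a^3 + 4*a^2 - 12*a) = a^3 + 4*a^2 - 12*a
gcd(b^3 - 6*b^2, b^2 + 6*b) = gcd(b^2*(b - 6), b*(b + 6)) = b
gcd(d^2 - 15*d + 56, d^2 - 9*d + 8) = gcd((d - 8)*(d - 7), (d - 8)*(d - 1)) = d - 8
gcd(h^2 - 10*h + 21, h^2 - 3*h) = h - 3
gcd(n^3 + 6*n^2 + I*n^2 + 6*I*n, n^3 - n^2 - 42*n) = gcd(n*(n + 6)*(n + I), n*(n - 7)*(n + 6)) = n^2 + 6*n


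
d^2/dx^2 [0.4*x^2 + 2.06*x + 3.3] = 0.800000000000000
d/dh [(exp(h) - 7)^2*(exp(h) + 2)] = 3*(exp(h) - 7)*(exp(h) - 1)*exp(h)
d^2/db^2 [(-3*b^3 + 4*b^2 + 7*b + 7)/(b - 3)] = 2*(-3*b^3 + 27*b^2 - 81*b + 64)/(b^3 - 9*b^2 + 27*b - 27)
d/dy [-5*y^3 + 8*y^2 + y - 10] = -15*y^2 + 16*y + 1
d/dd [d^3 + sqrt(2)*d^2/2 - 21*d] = 3*d^2 + sqrt(2)*d - 21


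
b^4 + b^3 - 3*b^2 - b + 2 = (b - 1)^2*(b + 1)*(b + 2)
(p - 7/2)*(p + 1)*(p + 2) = p^3 - p^2/2 - 17*p/2 - 7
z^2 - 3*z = z*(z - 3)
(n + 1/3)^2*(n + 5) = n^3 + 17*n^2/3 + 31*n/9 + 5/9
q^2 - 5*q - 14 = (q - 7)*(q + 2)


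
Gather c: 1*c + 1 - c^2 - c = 1 - c^2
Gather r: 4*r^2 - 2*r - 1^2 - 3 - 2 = 4*r^2 - 2*r - 6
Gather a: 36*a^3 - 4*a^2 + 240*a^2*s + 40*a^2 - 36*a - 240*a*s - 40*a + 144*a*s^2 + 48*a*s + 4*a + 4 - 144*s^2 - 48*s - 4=36*a^3 + a^2*(240*s + 36) + a*(144*s^2 - 192*s - 72) - 144*s^2 - 48*s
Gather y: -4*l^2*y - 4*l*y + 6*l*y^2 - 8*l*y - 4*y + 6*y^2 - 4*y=y^2*(6*l + 6) + y*(-4*l^2 - 12*l - 8)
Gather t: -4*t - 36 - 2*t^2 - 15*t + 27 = -2*t^2 - 19*t - 9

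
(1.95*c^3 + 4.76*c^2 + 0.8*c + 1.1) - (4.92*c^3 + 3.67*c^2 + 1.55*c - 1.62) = -2.97*c^3 + 1.09*c^2 - 0.75*c + 2.72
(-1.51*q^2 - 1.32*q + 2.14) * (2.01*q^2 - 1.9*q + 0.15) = -3.0351*q^4 + 0.2158*q^3 + 6.5829*q^2 - 4.264*q + 0.321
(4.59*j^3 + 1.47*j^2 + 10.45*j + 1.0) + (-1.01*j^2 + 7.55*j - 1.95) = 4.59*j^3 + 0.46*j^2 + 18.0*j - 0.95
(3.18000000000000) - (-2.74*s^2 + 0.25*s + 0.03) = 2.74*s^2 - 0.25*s + 3.15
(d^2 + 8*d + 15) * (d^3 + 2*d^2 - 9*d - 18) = d^5 + 10*d^4 + 22*d^3 - 60*d^2 - 279*d - 270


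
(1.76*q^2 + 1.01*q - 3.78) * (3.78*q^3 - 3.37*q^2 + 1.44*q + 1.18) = 6.6528*q^5 - 2.1134*q^4 - 15.1577*q^3 + 16.2698*q^2 - 4.2514*q - 4.4604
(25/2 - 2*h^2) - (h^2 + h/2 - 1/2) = -3*h^2 - h/2 + 13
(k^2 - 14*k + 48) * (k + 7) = k^3 - 7*k^2 - 50*k + 336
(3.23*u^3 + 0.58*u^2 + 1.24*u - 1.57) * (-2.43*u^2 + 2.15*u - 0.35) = -7.8489*u^5 + 5.5351*u^4 - 2.8967*u^3 + 6.2781*u^2 - 3.8095*u + 0.5495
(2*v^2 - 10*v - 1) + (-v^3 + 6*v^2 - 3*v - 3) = -v^3 + 8*v^2 - 13*v - 4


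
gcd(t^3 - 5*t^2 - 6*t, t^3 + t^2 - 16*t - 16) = t + 1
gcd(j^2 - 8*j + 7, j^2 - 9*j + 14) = j - 7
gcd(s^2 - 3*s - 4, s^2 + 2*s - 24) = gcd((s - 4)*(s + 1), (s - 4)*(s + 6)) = s - 4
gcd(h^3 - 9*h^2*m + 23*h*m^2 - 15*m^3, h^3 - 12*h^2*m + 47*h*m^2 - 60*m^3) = h^2 - 8*h*m + 15*m^2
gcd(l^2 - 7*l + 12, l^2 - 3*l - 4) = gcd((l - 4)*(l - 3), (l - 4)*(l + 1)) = l - 4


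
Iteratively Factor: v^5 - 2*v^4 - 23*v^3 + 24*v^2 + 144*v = (v + 3)*(v^4 - 5*v^3 - 8*v^2 + 48*v) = (v - 4)*(v + 3)*(v^3 - v^2 - 12*v) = v*(v - 4)*(v + 3)*(v^2 - v - 12) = v*(v - 4)*(v + 3)^2*(v - 4)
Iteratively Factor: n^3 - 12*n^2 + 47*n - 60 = (n - 4)*(n^2 - 8*n + 15) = (n - 5)*(n - 4)*(n - 3)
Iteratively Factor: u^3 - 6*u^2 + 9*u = (u)*(u^2 - 6*u + 9) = u*(u - 3)*(u - 3)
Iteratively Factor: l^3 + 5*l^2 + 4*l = (l)*(l^2 + 5*l + 4) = l*(l + 4)*(l + 1)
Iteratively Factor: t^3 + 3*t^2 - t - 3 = (t - 1)*(t^2 + 4*t + 3) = (t - 1)*(t + 1)*(t + 3)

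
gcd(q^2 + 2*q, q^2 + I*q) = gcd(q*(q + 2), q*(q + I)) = q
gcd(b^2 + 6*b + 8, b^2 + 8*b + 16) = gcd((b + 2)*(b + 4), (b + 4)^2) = b + 4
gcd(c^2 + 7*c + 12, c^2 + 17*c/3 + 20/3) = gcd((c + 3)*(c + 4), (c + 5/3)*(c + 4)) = c + 4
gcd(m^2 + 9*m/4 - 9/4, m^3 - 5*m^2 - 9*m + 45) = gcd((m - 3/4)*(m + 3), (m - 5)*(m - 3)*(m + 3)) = m + 3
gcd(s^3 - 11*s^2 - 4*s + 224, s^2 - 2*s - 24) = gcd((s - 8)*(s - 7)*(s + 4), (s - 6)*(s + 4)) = s + 4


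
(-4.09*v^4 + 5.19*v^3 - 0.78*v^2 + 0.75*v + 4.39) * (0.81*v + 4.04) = -3.3129*v^5 - 12.3197*v^4 + 20.3358*v^3 - 2.5437*v^2 + 6.5859*v + 17.7356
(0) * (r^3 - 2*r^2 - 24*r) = 0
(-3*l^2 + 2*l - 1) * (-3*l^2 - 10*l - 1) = 9*l^4 + 24*l^3 - 14*l^2 + 8*l + 1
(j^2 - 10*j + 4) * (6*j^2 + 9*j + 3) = 6*j^4 - 51*j^3 - 63*j^2 + 6*j + 12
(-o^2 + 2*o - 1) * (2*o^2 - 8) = -2*o^4 + 4*o^3 + 6*o^2 - 16*o + 8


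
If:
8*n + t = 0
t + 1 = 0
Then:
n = 1/8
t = -1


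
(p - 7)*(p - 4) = p^2 - 11*p + 28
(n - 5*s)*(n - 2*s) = n^2 - 7*n*s + 10*s^2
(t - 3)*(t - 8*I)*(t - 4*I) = t^3 - 3*t^2 - 12*I*t^2 - 32*t + 36*I*t + 96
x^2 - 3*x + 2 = (x - 2)*(x - 1)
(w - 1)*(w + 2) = w^2 + w - 2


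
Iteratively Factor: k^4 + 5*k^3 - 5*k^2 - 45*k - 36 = (k + 4)*(k^3 + k^2 - 9*k - 9) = (k - 3)*(k + 4)*(k^2 + 4*k + 3) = (k - 3)*(k + 1)*(k + 4)*(k + 3)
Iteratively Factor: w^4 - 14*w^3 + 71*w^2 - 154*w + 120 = (w - 4)*(w^3 - 10*w^2 + 31*w - 30) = (w - 4)*(w - 2)*(w^2 - 8*w + 15) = (w - 4)*(w - 3)*(w - 2)*(w - 5)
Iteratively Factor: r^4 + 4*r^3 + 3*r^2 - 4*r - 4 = (r + 2)*(r^3 + 2*r^2 - r - 2) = (r + 1)*(r + 2)*(r^2 + r - 2) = (r + 1)*(r + 2)^2*(r - 1)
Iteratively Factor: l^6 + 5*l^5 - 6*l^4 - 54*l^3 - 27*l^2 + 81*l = (l + 3)*(l^5 + 2*l^4 - 12*l^3 - 18*l^2 + 27*l) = (l - 1)*(l + 3)*(l^4 + 3*l^3 - 9*l^2 - 27*l) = (l - 1)*(l + 3)^2*(l^3 - 9*l) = (l - 1)*(l + 3)^3*(l^2 - 3*l) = (l - 3)*(l - 1)*(l + 3)^3*(l)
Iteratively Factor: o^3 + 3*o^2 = (o)*(o^2 + 3*o) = o^2*(o + 3)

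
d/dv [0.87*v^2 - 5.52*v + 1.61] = 1.74*v - 5.52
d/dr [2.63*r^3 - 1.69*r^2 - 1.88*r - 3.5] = 7.89*r^2 - 3.38*r - 1.88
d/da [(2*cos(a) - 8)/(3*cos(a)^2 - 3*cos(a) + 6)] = 2*(cos(a)^2 - 8*cos(a) + 2)*sin(a)/(3*(sin(a)^2 + cos(a) - 3)^2)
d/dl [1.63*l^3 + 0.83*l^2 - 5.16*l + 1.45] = 4.89*l^2 + 1.66*l - 5.16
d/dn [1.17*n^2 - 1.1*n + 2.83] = 2.34*n - 1.1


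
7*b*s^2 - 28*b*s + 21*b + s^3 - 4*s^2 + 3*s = (7*b + s)*(s - 3)*(s - 1)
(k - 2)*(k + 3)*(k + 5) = k^3 + 6*k^2 - k - 30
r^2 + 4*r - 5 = (r - 1)*(r + 5)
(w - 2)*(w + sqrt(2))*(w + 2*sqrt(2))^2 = w^4 - 2*w^3 + 5*sqrt(2)*w^3 - 10*sqrt(2)*w^2 + 16*w^2 - 32*w + 8*sqrt(2)*w - 16*sqrt(2)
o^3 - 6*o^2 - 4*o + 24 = (o - 6)*(o - 2)*(o + 2)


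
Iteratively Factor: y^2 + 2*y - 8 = (y + 4)*(y - 2)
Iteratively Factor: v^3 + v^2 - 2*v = (v + 2)*(v^2 - v) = v*(v + 2)*(v - 1)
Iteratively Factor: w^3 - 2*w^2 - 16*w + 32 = (w - 2)*(w^2 - 16) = (w - 2)*(w + 4)*(w - 4)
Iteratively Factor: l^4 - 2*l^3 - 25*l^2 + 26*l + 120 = (l - 3)*(l^3 + l^2 - 22*l - 40) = (l - 5)*(l - 3)*(l^2 + 6*l + 8) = (l - 5)*(l - 3)*(l + 4)*(l + 2)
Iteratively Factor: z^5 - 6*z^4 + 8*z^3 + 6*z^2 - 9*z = (z - 3)*(z^4 - 3*z^3 - z^2 + 3*z) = (z - 3)*(z + 1)*(z^3 - 4*z^2 + 3*z) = (z - 3)*(z - 1)*(z + 1)*(z^2 - 3*z) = (z - 3)^2*(z - 1)*(z + 1)*(z)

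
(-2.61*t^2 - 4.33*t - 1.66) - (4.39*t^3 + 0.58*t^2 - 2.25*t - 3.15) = -4.39*t^3 - 3.19*t^2 - 2.08*t + 1.49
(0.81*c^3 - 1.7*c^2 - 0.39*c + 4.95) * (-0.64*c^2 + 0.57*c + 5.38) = -0.5184*c^5 + 1.5497*c^4 + 3.6384*c^3 - 12.5363*c^2 + 0.7233*c + 26.631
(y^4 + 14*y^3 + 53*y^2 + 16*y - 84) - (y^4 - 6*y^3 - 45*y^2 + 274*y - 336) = 20*y^3 + 98*y^2 - 258*y + 252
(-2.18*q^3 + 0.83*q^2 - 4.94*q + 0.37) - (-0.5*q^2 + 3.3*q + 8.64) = -2.18*q^3 + 1.33*q^2 - 8.24*q - 8.27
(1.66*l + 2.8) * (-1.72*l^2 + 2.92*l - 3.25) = -2.8552*l^3 + 0.0312000000000001*l^2 + 2.781*l - 9.1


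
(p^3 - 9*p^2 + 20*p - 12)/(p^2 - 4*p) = (p^3 - 9*p^2 + 20*p - 12)/(p*(p - 4))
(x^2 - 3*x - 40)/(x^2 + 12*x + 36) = (x^2 - 3*x - 40)/(x^2 + 12*x + 36)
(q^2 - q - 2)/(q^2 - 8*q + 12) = (q + 1)/(q - 6)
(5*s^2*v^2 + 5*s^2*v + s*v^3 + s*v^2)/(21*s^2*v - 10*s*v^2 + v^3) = s*(5*s*v + 5*s + v^2 + v)/(21*s^2 - 10*s*v + v^2)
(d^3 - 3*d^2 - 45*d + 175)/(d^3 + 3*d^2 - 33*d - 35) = (d - 5)/(d + 1)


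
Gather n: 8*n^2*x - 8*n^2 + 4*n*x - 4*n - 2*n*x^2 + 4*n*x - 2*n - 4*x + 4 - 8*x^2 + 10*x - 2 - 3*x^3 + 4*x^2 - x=n^2*(8*x - 8) + n*(-2*x^2 + 8*x - 6) - 3*x^3 - 4*x^2 + 5*x + 2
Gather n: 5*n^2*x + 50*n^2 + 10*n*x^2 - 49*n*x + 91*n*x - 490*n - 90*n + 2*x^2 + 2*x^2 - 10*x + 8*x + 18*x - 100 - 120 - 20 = n^2*(5*x + 50) + n*(10*x^2 + 42*x - 580) + 4*x^2 + 16*x - 240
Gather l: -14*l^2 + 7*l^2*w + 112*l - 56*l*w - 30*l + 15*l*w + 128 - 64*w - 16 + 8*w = l^2*(7*w - 14) + l*(82 - 41*w) - 56*w + 112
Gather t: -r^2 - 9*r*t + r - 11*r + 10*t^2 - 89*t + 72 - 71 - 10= -r^2 - 10*r + 10*t^2 + t*(-9*r - 89) - 9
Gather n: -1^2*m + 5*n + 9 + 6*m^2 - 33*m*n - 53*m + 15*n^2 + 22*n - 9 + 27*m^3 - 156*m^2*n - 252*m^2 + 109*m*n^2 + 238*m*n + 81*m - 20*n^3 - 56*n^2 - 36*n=27*m^3 - 246*m^2 + 27*m - 20*n^3 + n^2*(109*m - 41) + n*(-156*m^2 + 205*m - 9)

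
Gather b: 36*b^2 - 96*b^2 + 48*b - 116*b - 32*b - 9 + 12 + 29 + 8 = -60*b^2 - 100*b + 40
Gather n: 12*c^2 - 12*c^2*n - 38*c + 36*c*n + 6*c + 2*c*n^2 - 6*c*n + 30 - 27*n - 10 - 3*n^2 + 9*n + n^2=12*c^2 - 32*c + n^2*(2*c - 2) + n*(-12*c^2 + 30*c - 18) + 20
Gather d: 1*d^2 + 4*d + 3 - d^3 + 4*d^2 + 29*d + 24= -d^3 + 5*d^2 + 33*d + 27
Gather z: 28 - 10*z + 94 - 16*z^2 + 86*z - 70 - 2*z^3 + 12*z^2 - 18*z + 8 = -2*z^3 - 4*z^2 + 58*z + 60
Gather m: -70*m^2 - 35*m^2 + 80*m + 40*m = -105*m^2 + 120*m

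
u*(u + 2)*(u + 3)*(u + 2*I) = u^4 + 5*u^3 + 2*I*u^3 + 6*u^2 + 10*I*u^2 + 12*I*u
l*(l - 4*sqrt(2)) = l^2 - 4*sqrt(2)*l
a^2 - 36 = (a - 6)*(a + 6)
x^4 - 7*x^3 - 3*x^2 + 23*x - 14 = (x - 7)*(x - 1)^2*(x + 2)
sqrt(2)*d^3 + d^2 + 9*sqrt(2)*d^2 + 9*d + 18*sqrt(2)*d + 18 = (d + 3)*(d + 6)*(sqrt(2)*d + 1)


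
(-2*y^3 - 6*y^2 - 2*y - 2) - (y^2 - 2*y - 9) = -2*y^3 - 7*y^2 + 7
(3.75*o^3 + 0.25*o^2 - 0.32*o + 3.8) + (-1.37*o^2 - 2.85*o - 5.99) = 3.75*o^3 - 1.12*o^2 - 3.17*o - 2.19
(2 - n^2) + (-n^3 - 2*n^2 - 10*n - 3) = -n^3 - 3*n^2 - 10*n - 1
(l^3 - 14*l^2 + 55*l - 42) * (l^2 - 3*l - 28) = l^5 - 17*l^4 + 69*l^3 + 185*l^2 - 1414*l + 1176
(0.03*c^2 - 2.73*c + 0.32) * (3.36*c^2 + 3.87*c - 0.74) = 0.1008*c^4 - 9.0567*c^3 - 9.5121*c^2 + 3.2586*c - 0.2368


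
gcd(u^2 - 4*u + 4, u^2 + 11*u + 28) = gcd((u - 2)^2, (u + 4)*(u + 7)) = 1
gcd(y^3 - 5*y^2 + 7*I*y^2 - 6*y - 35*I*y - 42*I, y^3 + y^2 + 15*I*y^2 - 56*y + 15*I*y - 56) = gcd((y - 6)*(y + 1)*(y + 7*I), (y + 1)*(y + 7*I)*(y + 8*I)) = y^2 + y*(1 + 7*I) + 7*I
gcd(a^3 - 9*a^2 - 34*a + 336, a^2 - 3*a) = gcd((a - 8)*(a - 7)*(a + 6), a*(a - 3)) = 1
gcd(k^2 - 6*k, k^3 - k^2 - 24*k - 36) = k - 6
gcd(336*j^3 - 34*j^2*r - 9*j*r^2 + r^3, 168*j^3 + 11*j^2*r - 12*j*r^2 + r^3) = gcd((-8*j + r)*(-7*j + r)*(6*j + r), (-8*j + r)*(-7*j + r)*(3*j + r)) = 56*j^2 - 15*j*r + r^2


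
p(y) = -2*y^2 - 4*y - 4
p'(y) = -4*y - 4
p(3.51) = -42.68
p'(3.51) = -18.04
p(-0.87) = -2.03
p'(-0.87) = -0.52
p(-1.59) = -2.70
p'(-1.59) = 2.36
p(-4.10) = -21.22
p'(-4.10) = 12.40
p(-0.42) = -2.67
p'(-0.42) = -2.32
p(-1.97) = -3.88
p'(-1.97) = 3.88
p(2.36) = -24.58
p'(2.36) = -13.44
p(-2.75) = -8.12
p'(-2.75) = 7.00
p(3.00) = -34.00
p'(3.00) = -16.00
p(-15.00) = -394.00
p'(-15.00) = 56.00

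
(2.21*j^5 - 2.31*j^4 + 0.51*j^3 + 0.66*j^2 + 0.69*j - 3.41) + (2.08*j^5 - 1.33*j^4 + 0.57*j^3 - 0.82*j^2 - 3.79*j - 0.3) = 4.29*j^5 - 3.64*j^4 + 1.08*j^3 - 0.16*j^2 - 3.1*j - 3.71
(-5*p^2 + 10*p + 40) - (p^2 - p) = -6*p^2 + 11*p + 40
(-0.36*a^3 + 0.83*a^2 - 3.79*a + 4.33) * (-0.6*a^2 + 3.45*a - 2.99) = 0.216*a^5 - 1.74*a^4 + 6.2139*a^3 - 18.1552*a^2 + 26.2706*a - 12.9467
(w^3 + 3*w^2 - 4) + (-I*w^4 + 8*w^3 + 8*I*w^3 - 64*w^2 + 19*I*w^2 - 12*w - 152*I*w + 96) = -I*w^4 + 9*w^3 + 8*I*w^3 - 61*w^2 + 19*I*w^2 - 12*w - 152*I*w + 92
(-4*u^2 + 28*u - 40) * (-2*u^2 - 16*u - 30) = 8*u^4 + 8*u^3 - 248*u^2 - 200*u + 1200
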